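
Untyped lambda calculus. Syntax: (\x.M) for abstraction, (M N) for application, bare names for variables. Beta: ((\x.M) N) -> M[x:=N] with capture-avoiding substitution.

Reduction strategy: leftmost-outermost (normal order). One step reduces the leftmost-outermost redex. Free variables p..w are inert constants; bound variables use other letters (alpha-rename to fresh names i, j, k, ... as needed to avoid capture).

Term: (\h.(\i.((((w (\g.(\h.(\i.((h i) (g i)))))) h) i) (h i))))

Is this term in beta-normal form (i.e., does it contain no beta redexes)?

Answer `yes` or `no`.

Answer: yes

Derivation:
Term: (\h.(\i.((((w (\g.(\h.(\i.((h i) (g i)))))) h) i) (h i))))
No beta redexes found.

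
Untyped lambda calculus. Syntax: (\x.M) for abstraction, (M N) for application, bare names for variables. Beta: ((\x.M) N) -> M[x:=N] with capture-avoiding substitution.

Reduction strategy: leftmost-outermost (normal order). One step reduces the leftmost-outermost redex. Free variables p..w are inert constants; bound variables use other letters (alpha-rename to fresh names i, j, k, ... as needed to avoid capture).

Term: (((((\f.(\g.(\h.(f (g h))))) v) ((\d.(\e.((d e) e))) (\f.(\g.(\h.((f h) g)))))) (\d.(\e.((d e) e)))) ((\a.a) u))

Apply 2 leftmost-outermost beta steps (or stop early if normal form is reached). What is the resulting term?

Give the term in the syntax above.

Answer: (((\h.(v (((\d.(\e.((d e) e))) (\f.(\g.(\h.((f h) g))))) h))) (\d.(\e.((d e) e)))) ((\a.a) u))

Derivation:
Step 0: (((((\f.(\g.(\h.(f (g h))))) v) ((\d.(\e.((d e) e))) (\f.(\g.(\h.((f h) g)))))) (\d.(\e.((d e) e)))) ((\a.a) u))
Step 1: ((((\g.(\h.(v (g h)))) ((\d.(\e.((d e) e))) (\f.(\g.(\h.((f h) g)))))) (\d.(\e.((d e) e)))) ((\a.a) u))
Step 2: (((\h.(v (((\d.(\e.((d e) e))) (\f.(\g.(\h.((f h) g))))) h))) (\d.(\e.((d e) e)))) ((\a.a) u))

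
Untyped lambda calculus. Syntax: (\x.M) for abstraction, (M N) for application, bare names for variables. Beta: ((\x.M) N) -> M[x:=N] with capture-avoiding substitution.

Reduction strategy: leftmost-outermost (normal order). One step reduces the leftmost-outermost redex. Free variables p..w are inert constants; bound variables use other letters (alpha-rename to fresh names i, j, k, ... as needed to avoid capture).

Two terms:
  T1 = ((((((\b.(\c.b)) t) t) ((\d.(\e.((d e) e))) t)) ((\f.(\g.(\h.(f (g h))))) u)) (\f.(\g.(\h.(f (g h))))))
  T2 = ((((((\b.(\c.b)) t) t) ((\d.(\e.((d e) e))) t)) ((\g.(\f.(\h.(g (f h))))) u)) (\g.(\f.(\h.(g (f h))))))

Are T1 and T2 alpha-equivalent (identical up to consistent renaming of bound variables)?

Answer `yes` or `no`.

Answer: yes

Derivation:
Term 1: ((((((\b.(\c.b)) t) t) ((\d.(\e.((d e) e))) t)) ((\f.(\g.(\h.(f (g h))))) u)) (\f.(\g.(\h.(f (g h))))))
Term 2: ((((((\b.(\c.b)) t) t) ((\d.(\e.((d e) e))) t)) ((\g.(\f.(\h.(g (f h))))) u)) (\g.(\f.(\h.(g (f h))))))
Alpha-equivalence: compare structure up to binder renaming.
Result: True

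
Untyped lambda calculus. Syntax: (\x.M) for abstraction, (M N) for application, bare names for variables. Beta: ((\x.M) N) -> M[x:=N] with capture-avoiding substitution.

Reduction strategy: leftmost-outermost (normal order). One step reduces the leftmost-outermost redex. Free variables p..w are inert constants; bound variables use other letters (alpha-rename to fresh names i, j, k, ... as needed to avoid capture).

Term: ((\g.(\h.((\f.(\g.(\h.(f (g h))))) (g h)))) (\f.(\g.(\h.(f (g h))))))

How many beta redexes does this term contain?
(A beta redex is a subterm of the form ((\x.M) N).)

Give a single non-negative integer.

Answer: 2

Derivation:
Term: ((\g.(\h.((\f.(\g.(\h.(f (g h))))) (g h)))) (\f.(\g.(\h.(f (g h))))))
  Redex: ((\g.(\h.((\f.(\g.(\h.(f (g h))))) (g h)))) (\f.(\g.(\h.(f (g h))))))
  Redex: ((\f.(\g.(\h.(f (g h))))) (g h))
Total redexes: 2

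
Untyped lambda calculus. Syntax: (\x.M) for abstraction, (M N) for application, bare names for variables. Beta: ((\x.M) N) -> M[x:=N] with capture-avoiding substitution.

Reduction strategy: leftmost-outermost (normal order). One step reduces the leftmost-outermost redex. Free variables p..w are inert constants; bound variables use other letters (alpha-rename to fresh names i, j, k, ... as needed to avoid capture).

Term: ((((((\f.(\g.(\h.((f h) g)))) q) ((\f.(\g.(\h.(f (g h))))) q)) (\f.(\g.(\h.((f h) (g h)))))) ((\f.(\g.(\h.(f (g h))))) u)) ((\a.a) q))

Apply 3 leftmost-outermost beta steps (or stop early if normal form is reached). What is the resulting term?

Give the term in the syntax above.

Answer: ((((q (\f.(\g.(\h.((f h) (g h)))))) ((\f.(\g.(\h.(f (g h))))) q)) ((\f.(\g.(\h.(f (g h))))) u)) ((\a.a) q))

Derivation:
Step 0: ((((((\f.(\g.(\h.((f h) g)))) q) ((\f.(\g.(\h.(f (g h))))) q)) (\f.(\g.(\h.((f h) (g h)))))) ((\f.(\g.(\h.(f (g h))))) u)) ((\a.a) q))
Step 1: (((((\g.(\h.((q h) g))) ((\f.(\g.(\h.(f (g h))))) q)) (\f.(\g.(\h.((f h) (g h)))))) ((\f.(\g.(\h.(f (g h))))) u)) ((\a.a) q))
Step 2: ((((\h.((q h) ((\f.(\g.(\h.(f (g h))))) q))) (\f.(\g.(\h.((f h) (g h)))))) ((\f.(\g.(\h.(f (g h))))) u)) ((\a.a) q))
Step 3: ((((q (\f.(\g.(\h.((f h) (g h)))))) ((\f.(\g.(\h.(f (g h))))) q)) ((\f.(\g.(\h.(f (g h))))) u)) ((\a.a) q))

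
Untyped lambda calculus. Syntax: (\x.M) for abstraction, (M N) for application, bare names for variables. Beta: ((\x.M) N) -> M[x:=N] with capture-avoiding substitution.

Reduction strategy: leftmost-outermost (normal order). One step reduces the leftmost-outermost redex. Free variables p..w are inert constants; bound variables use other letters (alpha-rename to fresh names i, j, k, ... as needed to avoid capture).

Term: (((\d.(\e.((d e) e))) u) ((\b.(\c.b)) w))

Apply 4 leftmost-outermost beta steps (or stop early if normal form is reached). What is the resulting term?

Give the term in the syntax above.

Step 0: (((\d.(\e.((d e) e))) u) ((\b.(\c.b)) w))
Step 1: ((\e.((u e) e)) ((\b.(\c.b)) w))
Step 2: ((u ((\b.(\c.b)) w)) ((\b.(\c.b)) w))
Step 3: ((u (\c.w)) ((\b.(\c.b)) w))
Step 4: ((u (\c.w)) (\c.w))

Answer: ((u (\c.w)) (\c.w))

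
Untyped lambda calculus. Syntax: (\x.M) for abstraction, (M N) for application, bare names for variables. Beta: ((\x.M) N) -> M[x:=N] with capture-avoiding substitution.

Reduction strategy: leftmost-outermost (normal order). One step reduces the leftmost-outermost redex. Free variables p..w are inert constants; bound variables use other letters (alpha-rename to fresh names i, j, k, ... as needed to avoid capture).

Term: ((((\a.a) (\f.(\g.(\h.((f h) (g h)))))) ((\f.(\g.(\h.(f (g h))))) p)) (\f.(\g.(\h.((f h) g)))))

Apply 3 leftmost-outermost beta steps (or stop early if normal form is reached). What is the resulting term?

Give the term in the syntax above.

Step 0: ((((\a.a) (\f.(\g.(\h.((f h) (g h)))))) ((\f.(\g.(\h.(f (g h))))) p)) (\f.(\g.(\h.((f h) g)))))
Step 1: (((\f.(\g.(\h.((f h) (g h))))) ((\f.(\g.(\h.(f (g h))))) p)) (\f.(\g.(\h.((f h) g)))))
Step 2: ((\g.(\h.((((\f.(\g.(\h.(f (g h))))) p) h) (g h)))) (\f.(\g.(\h.((f h) g)))))
Step 3: (\h.((((\f.(\g.(\h.(f (g h))))) p) h) ((\f.(\g.(\h.((f h) g)))) h)))

Answer: (\h.((((\f.(\g.(\h.(f (g h))))) p) h) ((\f.(\g.(\h.((f h) g)))) h)))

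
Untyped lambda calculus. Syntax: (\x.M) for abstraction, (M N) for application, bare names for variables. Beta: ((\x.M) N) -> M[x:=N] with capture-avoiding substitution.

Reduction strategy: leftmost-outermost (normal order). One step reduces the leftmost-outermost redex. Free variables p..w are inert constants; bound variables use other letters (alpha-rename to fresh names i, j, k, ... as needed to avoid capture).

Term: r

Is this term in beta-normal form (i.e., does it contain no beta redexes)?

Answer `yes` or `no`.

Term: r
No beta redexes found.

Answer: yes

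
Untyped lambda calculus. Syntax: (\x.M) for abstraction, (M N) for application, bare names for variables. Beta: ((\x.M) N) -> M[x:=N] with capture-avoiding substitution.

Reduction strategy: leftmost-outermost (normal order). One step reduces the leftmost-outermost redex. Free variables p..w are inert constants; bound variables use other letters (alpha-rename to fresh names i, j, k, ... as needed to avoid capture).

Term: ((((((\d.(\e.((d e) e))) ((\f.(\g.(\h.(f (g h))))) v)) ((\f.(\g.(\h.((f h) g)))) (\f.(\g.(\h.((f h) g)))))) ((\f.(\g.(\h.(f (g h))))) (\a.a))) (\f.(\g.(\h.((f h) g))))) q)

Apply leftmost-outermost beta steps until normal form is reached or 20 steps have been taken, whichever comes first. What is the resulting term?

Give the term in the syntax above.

Step 0: ((((((\d.(\e.((d e) e))) ((\f.(\g.(\h.(f (g h))))) v)) ((\f.(\g.(\h.((f h) g)))) (\f.(\g.(\h.((f h) g)))))) ((\f.(\g.(\h.(f (g h))))) (\a.a))) (\f.(\g.(\h.((f h) g))))) q)
Step 1: (((((\e.((((\f.(\g.(\h.(f (g h))))) v) e) e)) ((\f.(\g.(\h.((f h) g)))) (\f.(\g.(\h.((f h) g)))))) ((\f.(\g.(\h.(f (g h))))) (\a.a))) (\f.(\g.(\h.((f h) g))))) q)
Step 2: (((((((\f.(\g.(\h.(f (g h))))) v) ((\f.(\g.(\h.((f h) g)))) (\f.(\g.(\h.((f h) g)))))) ((\f.(\g.(\h.((f h) g)))) (\f.(\g.(\h.((f h) g)))))) ((\f.(\g.(\h.(f (g h))))) (\a.a))) (\f.(\g.(\h.((f h) g))))) q)
Step 3: ((((((\g.(\h.(v (g h)))) ((\f.(\g.(\h.((f h) g)))) (\f.(\g.(\h.((f h) g)))))) ((\f.(\g.(\h.((f h) g)))) (\f.(\g.(\h.((f h) g)))))) ((\f.(\g.(\h.(f (g h))))) (\a.a))) (\f.(\g.(\h.((f h) g))))) q)
Step 4: (((((\h.(v (((\f.(\g.(\h.((f h) g)))) (\f.(\g.(\h.((f h) g))))) h))) ((\f.(\g.(\h.((f h) g)))) (\f.(\g.(\h.((f h) g)))))) ((\f.(\g.(\h.(f (g h))))) (\a.a))) (\f.(\g.(\h.((f h) g))))) q)
Step 5: ((((v (((\f.(\g.(\h.((f h) g)))) (\f.(\g.(\h.((f h) g))))) ((\f.(\g.(\h.((f h) g)))) (\f.(\g.(\h.((f h) g))))))) ((\f.(\g.(\h.(f (g h))))) (\a.a))) (\f.(\g.(\h.((f h) g))))) q)
Step 6: ((((v ((\g.(\h.(((\f.(\g.(\h.((f h) g)))) h) g))) ((\f.(\g.(\h.((f h) g)))) (\f.(\g.(\h.((f h) g))))))) ((\f.(\g.(\h.(f (g h))))) (\a.a))) (\f.(\g.(\h.((f h) g))))) q)
Step 7: ((((v (\h.(((\f.(\g.(\h.((f h) g)))) h) ((\f.(\g.(\h.((f h) g)))) (\f.(\g.(\h.((f h) g)))))))) ((\f.(\g.(\h.(f (g h))))) (\a.a))) (\f.(\g.(\h.((f h) g))))) q)
Step 8: ((((v (\h.((\g.(\i.((h i) g))) ((\f.(\g.(\h.((f h) g)))) (\f.(\g.(\h.((f h) g)))))))) ((\f.(\g.(\h.(f (g h))))) (\a.a))) (\f.(\g.(\h.((f h) g))))) q)
Step 9: ((((v (\h.(\i.((h i) ((\f.(\g.(\h.((f h) g)))) (\f.(\g.(\h.((f h) g))))))))) ((\f.(\g.(\h.(f (g h))))) (\a.a))) (\f.(\g.(\h.((f h) g))))) q)
Step 10: ((((v (\h.(\i.((h i) (\g.(\h.(((\f.(\g.(\h.((f h) g)))) h) g))))))) ((\f.(\g.(\h.(f (g h))))) (\a.a))) (\f.(\g.(\h.((f h) g))))) q)
Step 11: ((((v (\h.(\i.((h i) (\g.(\h.((\g.(\i.((h i) g))) g))))))) ((\f.(\g.(\h.(f (g h))))) (\a.a))) (\f.(\g.(\h.((f h) g))))) q)
Step 12: ((((v (\h.(\i.((h i) (\g.(\h.(\i.((h i) g)))))))) ((\f.(\g.(\h.(f (g h))))) (\a.a))) (\f.(\g.(\h.((f h) g))))) q)
Step 13: ((((v (\h.(\i.((h i) (\g.(\h.(\i.((h i) g)))))))) (\g.(\h.((\a.a) (g h))))) (\f.(\g.(\h.((f h) g))))) q)
Step 14: ((((v (\h.(\i.((h i) (\g.(\h.(\i.((h i) g)))))))) (\g.(\h.(g h)))) (\f.(\g.(\h.((f h) g))))) q)

Answer: ((((v (\h.(\i.((h i) (\g.(\h.(\i.((h i) g)))))))) (\g.(\h.(g h)))) (\f.(\g.(\h.((f h) g))))) q)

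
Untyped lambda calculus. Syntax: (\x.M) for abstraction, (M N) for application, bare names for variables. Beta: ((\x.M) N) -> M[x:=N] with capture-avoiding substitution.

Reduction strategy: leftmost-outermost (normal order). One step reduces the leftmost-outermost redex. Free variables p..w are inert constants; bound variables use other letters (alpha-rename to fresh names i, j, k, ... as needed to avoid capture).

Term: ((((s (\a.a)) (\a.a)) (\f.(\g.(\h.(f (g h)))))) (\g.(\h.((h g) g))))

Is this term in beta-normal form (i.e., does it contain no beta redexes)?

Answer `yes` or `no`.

Term: ((((s (\a.a)) (\a.a)) (\f.(\g.(\h.(f (g h)))))) (\g.(\h.((h g) g))))
No beta redexes found.

Answer: yes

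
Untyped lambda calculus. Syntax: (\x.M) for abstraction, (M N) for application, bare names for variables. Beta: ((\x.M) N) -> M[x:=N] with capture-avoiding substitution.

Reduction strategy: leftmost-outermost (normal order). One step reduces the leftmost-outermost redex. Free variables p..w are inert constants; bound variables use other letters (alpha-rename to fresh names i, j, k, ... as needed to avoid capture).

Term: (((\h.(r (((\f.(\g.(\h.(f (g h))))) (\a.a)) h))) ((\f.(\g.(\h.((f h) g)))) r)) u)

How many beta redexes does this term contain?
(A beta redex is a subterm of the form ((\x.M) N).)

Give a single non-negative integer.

Term: (((\h.(r (((\f.(\g.(\h.(f (g h))))) (\a.a)) h))) ((\f.(\g.(\h.((f h) g)))) r)) u)
  Redex: ((\h.(r (((\f.(\g.(\h.(f (g h))))) (\a.a)) h))) ((\f.(\g.(\h.((f h) g)))) r))
  Redex: ((\f.(\g.(\h.(f (g h))))) (\a.a))
  Redex: ((\f.(\g.(\h.((f h) g)))) r)
Total redexes: 3

Answer: 3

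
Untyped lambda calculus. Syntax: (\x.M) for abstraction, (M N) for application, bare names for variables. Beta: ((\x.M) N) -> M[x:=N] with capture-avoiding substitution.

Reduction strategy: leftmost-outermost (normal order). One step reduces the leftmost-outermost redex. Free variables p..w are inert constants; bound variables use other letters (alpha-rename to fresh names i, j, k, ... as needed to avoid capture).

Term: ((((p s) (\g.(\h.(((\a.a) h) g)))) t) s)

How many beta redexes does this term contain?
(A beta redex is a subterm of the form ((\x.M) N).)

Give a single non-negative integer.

Term: ((((p s) (\g.(\h.(((\a.a) h) g)))) t) s)
  Redex: ((\a.a) h)
Total redexes: 1

Answer: 1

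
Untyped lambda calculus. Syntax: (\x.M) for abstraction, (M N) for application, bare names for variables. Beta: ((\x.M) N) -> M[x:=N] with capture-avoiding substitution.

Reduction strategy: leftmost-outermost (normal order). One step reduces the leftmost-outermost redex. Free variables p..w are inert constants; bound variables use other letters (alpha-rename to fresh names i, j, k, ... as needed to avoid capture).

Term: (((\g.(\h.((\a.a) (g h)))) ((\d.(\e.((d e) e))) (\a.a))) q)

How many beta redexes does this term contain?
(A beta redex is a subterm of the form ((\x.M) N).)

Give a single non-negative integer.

Term: (((\g.(\h.((\a.a) (g h)))) ((\d.(\e.((d e) e))) (\a.a))) q)
  Redex: ((\g.(\h.((\a.a) (g h)))) ((\d.(\e.((d e) e))) (\a.a)))
  Redex: ((\a.a) (g h))
  Redex: ((\d.(\e.((d e) e))) (\a.a))
Total redexes: 3

Answer: 3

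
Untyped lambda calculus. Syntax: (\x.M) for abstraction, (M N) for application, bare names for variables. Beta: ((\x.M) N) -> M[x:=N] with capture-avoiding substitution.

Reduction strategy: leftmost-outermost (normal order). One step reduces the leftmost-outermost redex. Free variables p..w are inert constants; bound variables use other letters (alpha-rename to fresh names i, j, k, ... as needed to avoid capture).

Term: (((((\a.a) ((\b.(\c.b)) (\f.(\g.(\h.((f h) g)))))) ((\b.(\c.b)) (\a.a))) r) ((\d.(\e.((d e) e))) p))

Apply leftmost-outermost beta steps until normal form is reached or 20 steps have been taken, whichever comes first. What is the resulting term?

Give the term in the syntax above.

Step 0: (((((\a.a) ((\b.(\c.b)) (\f.(\g.(\h.((f h) g)))))) ((\b.(\c.b)) (\a.a))) r) ((\d.(\e.((d e) e))) p))
Step 1: (((((\b.(\c.b)) (\f.(\g.(\h.((f h) g))))) ((\b.(\c.b)) (\a.a))) r) ((\d.(\e.((d e) e))) p))
Step 2: ((((\c.(\f.(\g.(\h.((f h) g))))) ((\b.(\c.b)) (\a.a))) r) ((\d.(\e.((d e) e))) p))
Step 3: (((\f.(\g.(\h.((f h) g)))) r) ((\d.(\e.((d e) e))) p))
Step 4: ((\g.(\h.((r h) g))) ((\d.(\e.((d e) e))) p))
Step 5: (\h.((r h) ((\d.(\e.((d e) e))) p)))
Step 6: (\h.((r h) (\e.((p e) e))))

Answer: (\h.((r h) (\e.((p e) e))))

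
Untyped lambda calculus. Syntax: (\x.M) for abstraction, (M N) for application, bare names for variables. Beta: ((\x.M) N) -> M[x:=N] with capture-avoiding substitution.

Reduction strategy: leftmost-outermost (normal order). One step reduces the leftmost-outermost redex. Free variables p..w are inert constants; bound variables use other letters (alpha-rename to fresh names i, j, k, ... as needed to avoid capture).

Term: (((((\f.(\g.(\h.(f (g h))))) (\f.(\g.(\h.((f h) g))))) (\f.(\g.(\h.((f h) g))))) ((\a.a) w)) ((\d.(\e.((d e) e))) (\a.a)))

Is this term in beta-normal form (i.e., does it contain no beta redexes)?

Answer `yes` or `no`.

Term: (((((\f.(\g.(\h.(f (g h))))) (\f.(\g.(\h.((f h) g))))) (\f.(\g.(\h.((f h) g))))) ((\a.a) w)) ((\d.(\e.((d e) e))) (\a.a)))
Found 3 beta redex(es).

Answer: no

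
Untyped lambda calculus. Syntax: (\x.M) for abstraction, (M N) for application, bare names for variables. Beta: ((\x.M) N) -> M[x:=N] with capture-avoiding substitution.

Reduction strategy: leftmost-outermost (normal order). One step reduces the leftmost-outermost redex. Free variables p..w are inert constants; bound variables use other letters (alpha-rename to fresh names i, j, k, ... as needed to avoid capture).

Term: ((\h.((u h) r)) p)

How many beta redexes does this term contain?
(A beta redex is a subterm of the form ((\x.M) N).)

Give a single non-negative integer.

Term: ((\h.((u h) r)) p)
  Redex: ((\h.((u h) r)) p)
Total redexes: 1

Answer: 1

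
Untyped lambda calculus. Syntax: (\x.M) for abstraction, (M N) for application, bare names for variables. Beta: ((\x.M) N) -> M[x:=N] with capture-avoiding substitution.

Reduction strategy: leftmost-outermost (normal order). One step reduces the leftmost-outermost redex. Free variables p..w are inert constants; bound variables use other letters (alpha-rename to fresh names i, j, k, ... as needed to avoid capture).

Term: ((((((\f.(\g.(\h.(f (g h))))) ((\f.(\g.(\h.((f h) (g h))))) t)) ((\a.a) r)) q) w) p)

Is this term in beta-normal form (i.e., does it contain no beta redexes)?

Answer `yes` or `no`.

Answer: no

Derivation:
Term: ((((((\f.(\g.(\h.(f (g h))))) ((\f.(\g.(\h.((f h) (g h))))) t)) ((\a.a) r)) q) w) p)
Found 3 beta redex(es).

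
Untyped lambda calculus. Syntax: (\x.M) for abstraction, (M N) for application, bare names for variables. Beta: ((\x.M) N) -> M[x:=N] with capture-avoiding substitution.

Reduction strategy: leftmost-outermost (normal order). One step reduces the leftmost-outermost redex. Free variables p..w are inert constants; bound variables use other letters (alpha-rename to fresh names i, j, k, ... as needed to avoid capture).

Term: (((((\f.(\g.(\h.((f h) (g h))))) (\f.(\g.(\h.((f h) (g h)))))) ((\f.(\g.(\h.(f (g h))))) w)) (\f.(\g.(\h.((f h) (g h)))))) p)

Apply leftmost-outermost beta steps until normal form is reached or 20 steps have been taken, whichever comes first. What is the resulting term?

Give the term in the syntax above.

Answer: (\h.((p h) ((w (\g.(\h.((p h) (g h))))) h)))

Derivation:
Step 0: (((((\f.(\g.(\h.((f h) (g h))))) (\f.(\g.(\h.((f h) (g h)))))) ((\f.(\g.(\h.(f (g h))))) w)) (\f.(\g.(\h.((f h) (g h)))))) p)
Step 1: ((((\g.(\h.(((\f.(\g.(\h.((f h) (g h))))) h) (g h)))) ((\f.(\g.(\h.(f (g h))))) w)) (\f.(\g.(\h.((f h) (g h)))))) p)
Step 2: (((\h.(((\f.(\g.(\h.((f h) (g h))))) h) (((\f.(\g.(\h.(f (g h))))) w) h))) (\f.(\g.(\h.((f h) (g h)))))) p)
Step 3: ((((\f.(\g.(\h.((f h) (g h))))) (\f.(\g.(\h.((f h) (g h)))))) (((\f.(\g.(\h.(f (g h))))) w) (\f.(\g.(\h.((f h) (g h))))))) p)
Step 4: (((\g.(\h.(((\f.(\g.(\h.((f h) (g h))))) h) (g h)))) (((\f.(\g.(\h.(f (g h))))) w) (\f.(\g.(\h.((f h) (g h))))))) p)
Step 5: ((\h.(((\f.(\g.(\h.((f h) (g h))))) h) ((((\f.(\g.(\h.(f (g h))))) w) (\f.(\g.(\h.((f h) (g h)))))) h))) p)
Step 6: (((\f.(\g.(\h.((f h) (g h))))) p) ((((\f.(\g.(\h.(f (g h))))) w) (\f.(\g.(\h.((f h) (g h)))))) p))
Step 7: ((\g.(\h.((p h) (g h)))) ((((\f.(\g.(\h.(f (g h))))) w) (\f.(\g.(\h.((f h) (g h)))))) p))
Step 8: (\h.((p h) (((((\f.(\g.(\h.(f (g h))))) w) (\f.(\g.(\h.((f h) (g h)))))) p) h)))
Step 9: (\h.((p h) ((((\g.(\h.(w (g h)))) (\f.(\g.(\h.((f h) (g h)))))) p) h)))
Step 10: (\h.((p h) (((\h.(w ((\f.(\g.(\h.((f h) (g h))))) h))) p) h)))
Step 11: (\h.((p h) ((w ((\f.(\g.(\h.((f h) (g h))))) p)) h)))
Step 12: (\h.((p h) ((w (\g.(\h.((p h) (g h))))) h)))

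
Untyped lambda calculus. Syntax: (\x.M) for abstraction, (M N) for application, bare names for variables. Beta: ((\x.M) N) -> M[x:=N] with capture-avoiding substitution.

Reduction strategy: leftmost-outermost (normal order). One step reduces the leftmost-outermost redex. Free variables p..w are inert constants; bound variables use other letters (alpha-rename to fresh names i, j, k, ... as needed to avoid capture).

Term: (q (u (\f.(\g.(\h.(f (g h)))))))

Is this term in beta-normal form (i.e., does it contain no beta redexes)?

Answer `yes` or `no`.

Term: (q (u (\f.(\g.(\h.(f (g h)))))))
No beta redexes found.

Answer: yes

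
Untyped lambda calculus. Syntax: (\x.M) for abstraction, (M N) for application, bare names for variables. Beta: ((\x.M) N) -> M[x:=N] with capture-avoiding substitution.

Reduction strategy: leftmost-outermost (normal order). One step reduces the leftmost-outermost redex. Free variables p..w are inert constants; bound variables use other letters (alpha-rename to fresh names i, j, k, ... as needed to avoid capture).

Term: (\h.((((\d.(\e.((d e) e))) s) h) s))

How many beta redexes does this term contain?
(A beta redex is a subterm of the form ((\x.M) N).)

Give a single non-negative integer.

Term: (\h.((((\d.(\e.((d e) e))) s) h) s))
  Redex: ((\d.(\e.((d e) e))) s)
Total redexes: 1

Answer: 1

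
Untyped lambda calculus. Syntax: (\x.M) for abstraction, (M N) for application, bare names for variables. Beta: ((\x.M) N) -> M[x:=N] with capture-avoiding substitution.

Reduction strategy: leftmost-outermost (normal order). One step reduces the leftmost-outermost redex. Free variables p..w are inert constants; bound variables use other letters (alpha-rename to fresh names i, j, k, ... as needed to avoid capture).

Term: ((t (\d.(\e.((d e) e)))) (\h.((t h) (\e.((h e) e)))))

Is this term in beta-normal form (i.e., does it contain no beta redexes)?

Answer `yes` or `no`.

Answer: yes

Derivation:
Term: ((t (\d.(\e.((d e) e)))) (\h.((t h) (\e.((h e) e)))))
No beta redexes found.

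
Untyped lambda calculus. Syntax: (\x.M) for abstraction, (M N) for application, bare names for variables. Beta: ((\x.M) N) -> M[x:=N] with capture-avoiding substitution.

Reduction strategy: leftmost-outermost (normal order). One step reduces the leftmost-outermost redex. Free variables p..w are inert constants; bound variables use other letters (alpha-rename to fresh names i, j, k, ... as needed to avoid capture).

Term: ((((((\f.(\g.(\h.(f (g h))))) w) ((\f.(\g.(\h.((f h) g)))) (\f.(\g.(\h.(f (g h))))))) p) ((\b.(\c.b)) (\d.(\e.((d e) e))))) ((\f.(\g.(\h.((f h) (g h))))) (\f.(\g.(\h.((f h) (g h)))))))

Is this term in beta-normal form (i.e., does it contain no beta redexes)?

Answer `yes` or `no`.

Answer: no

Derivation:
Term: ((((((\f.(\g.(\h.(f (g h))))) w) ((\f.(\g.(\h.((f h) g)))) (\f.(\g.(\h.(f (g h))))))) p) ((\b.(\c.b)) (\d.(\e.((d e) e))))) ((\f.(\g.(\h.((f h) (g h))))) (\f.(\g.(\h.((f h) (g h)))))))
Found 4 beta redex(es).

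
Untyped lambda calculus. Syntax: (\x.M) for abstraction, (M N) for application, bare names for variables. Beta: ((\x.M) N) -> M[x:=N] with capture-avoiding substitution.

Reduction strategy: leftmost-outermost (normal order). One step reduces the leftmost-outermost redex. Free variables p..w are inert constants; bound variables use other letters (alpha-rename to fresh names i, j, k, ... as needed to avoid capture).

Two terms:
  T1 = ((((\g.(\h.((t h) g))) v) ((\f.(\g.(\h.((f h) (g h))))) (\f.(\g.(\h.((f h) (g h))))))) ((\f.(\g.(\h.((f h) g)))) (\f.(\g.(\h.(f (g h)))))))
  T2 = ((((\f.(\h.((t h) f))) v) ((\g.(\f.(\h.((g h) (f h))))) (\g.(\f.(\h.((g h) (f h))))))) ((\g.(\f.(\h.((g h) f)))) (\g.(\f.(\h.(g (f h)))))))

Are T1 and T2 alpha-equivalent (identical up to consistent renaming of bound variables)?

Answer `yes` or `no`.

Answer: yes

Derivation:
Term 1: ((((\g.(\h.((t h) g))) v) ((\f.(\g.(\h.((f h) (g h))))) (\f.(\g.(\h.((f h) (g h))))))) ((\f.(\g.(\h.((f h) g)))) (\f.(\g.(\h.(f (g h)))))))
Term 2: ((((\f.(\h.((t h) f))) v) ((\g.(\f.(\h.((g h) (f h))))) (\g.(\f.(\h.((g h) (f h))))))) ((\g.(\f.(\h.((g h) f)))) (\g.(\f.(\h.(g (f h)))))))
Alpha-equivalence: compare structure up to binder renaming.
Result: True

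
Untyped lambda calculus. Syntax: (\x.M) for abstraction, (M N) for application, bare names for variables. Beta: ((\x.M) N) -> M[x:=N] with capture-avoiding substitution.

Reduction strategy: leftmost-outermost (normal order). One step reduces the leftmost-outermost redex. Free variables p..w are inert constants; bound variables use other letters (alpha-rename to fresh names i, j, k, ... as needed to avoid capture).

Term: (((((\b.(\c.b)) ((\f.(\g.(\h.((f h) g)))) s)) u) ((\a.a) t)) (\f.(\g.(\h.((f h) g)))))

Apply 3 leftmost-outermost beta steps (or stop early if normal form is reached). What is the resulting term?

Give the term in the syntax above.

Step 0: (((((\b.(\c.b)) ((\f.(\g.(\h.((f h) g)))) s)) u) ((\a.a) t)) (\f.(\g.(\h.((f h) g)))))
Step 1: ((((\c.((\f.(\g.(\h.((f h) g)))) s)) u) ((\a.a) t)) (\f.(\g.(\h.((f h) g)))))
Step 2: ((((\f.(\g.(\h.((f h) g)))) s) ((\a.a) t)) (\f.(\g.(\h.((f h) g)))))
Step 3: (((\g.(\h.((s h) g))) ((\a.a) t)) (\f.(\g.(\h.((f h) g)))))

Answer: (((\g.(\h.((s h) g))) ((\a.a) t)) (\f.(\g.(\h.((f h) g)))))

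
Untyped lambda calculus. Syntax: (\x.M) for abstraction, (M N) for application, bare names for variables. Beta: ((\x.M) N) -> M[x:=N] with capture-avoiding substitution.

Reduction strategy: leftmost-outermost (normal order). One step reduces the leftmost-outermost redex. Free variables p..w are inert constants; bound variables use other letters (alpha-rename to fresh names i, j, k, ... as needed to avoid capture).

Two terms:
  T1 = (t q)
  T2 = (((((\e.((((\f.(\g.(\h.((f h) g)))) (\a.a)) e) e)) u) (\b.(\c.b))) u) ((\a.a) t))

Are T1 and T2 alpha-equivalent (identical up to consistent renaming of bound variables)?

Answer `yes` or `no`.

Answer: no

Derivation:
Term 1: (t q)
Term 2: (((((\e.((((\f.(\g.(\h.((f h) g)))) (\a.a)) e) e)) u) (\b.(\c.b))) u) ((\a.a) t))
Alpha-equivalence: compare structure up to binder renaming.
Result: False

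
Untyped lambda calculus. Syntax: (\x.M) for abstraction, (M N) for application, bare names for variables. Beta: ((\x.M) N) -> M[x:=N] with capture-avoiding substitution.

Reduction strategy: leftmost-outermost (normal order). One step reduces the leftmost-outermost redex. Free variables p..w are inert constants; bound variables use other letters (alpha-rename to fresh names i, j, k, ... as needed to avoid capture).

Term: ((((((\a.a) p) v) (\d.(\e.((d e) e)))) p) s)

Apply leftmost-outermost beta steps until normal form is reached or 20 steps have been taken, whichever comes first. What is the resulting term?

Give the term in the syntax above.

Answer: ((((p v) (\d.(\e.((d e) e)))) p) s)

Derivation:
Step 0: ((((((\a.a) p) v) (\d.(\e.((d e) e)))) p) s)
Step 1: ((((p v) (\d.(\e.((d e) e)))) p) s)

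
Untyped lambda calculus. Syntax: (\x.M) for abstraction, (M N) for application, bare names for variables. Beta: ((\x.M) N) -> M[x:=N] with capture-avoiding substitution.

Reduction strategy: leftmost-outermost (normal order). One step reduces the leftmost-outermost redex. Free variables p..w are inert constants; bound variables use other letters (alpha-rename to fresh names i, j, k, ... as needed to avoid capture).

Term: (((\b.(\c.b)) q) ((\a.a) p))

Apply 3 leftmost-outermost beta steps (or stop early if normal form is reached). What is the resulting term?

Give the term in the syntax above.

Step 0: (((\b.(\c.b)) q) ((\a.a) p))
Step 1: ((\c.q) ((\a.a) p))
Step 2: q
Step 3: (normal form reached)

Answer: q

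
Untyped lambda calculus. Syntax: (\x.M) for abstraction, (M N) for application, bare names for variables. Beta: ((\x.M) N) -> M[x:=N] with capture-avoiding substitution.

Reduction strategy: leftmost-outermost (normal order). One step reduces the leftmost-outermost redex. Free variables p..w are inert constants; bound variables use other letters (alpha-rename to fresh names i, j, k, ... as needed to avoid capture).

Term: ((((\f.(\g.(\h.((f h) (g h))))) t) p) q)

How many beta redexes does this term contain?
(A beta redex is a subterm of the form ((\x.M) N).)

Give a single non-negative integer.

Answer: 1

Derivation:
Term: ((((\f.(\g.(\h.((f h) (g h))))) t) p) q)
  Redex: ((\f.(\g.(\h.((f h) (g h))))) t)
Total redexes: 1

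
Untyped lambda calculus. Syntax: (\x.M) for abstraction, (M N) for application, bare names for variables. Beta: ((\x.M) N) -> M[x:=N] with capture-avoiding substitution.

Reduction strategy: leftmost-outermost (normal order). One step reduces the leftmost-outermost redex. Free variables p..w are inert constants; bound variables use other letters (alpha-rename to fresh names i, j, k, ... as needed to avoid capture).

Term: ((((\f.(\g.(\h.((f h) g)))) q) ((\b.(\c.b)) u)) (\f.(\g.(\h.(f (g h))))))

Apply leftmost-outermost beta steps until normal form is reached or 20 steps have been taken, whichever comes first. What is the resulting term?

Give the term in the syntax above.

Step 0: ((((\f.(\g.(\h.((f h) g)))) q) ((\b.(\c.b)) u)) (\f.(\g.(\h.(f (g h))))))
Step 1: (((\g.(\h.((q h) g))) ((\b.(\c.b)) u)) (\f.(\g.(\h.(f (g h))))))
Step 2: ((\h.((q h) ((\b.(\c.b)) u))) (\f.(\g.(\h.(f (g h))))))
Step 3: ((q (\f.(\g.(\h.(f (g h)))))) ((\b.(\c.b)) u))
Step 4: ((q (\f.(\g.(\h.(f (g h)))))) (\c.u))

Answer: ((q (\f.(\g.(\h.(f (g h)))))) (\c.u))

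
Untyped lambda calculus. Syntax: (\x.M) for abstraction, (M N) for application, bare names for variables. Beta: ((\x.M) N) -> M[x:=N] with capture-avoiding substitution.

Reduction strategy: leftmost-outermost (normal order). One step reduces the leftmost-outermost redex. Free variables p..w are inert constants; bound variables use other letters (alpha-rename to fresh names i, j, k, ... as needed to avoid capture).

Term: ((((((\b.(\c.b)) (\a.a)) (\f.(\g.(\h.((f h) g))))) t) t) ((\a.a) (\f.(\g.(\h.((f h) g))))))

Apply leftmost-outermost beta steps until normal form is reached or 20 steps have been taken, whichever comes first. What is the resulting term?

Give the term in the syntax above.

Step 0: ((((((\b.(\c.b)) (\a.a)) (\f.(\g.(\h.((f h) g))))) t) t) ((\a.a) (\f.(\g.(\h.((f h) g))))))
Step 1: (((((\c.(\a.a)) (\f.(\g.(\h.((f h) g))))) t) t) ((\a.a) (\f.(\g.(\h.((f h) g))))))
Step 2: ((((\a.a) t) t) ((\a.a) (\f.(\g.(\h.((f h) g))))))
Step 3: ((t t) ((\a.a) (\f.(\g.(\h.((f h) g))))))
Step 4: ((t t) (\f.(\g.(\h.((f h) g)))))

Answer: ((t t) (\f.(\g.(\h.((f h) g)))))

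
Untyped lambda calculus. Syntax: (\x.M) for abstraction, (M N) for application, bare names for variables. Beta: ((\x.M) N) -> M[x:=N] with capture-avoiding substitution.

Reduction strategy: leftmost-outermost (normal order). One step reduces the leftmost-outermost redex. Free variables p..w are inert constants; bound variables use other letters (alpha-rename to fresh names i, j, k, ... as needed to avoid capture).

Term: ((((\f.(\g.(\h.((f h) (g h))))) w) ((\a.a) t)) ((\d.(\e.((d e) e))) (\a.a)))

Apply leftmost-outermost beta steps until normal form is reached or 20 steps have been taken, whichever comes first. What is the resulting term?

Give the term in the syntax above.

Step 0: ((((\f.(\g.(\h.((f h) (g h))))) w) ((\a.a) t)) ((\d.(\e.((d e) e))) (\a.a)))
Step 1: (((\g.(\h.((w h) (g h)))) ((\a.a) t)) ((\d.(\e.((d e) e))) (\a.a)))
Step 2: ((\h.((w h) (((\a.a) t) h))) ((\d.(\e.((d e) e))) (\a.a)))
Step 3: ((w ((\d.(\e.((d e) e))) (\a.a))) (((\a.a) t) ((\d.(\e.((d e) e))) (\a.a))))
Step 4: ((w (\e.(((\a.a) e) e))) (((\a.a) t) ((\d.(\e.((d e) e))) (\a.a))))
Step 5: ((w (\e.(e e))) (((\a.a) t) ((\d.(\e.((d e) e))) (\a.a))))
Step 6: ((w (\e.(e e))) (t ((\d.(\e.((d e) e))) (\a.a))))
Step 7: ((w (\e.(e e))) (t (\e.(((\a.a) e) e))))
Step 8: ((w (\e.(e e))) (t (\e.(e e))))

Answer: ((w (\e.(e e))) (t (\e.(e e))))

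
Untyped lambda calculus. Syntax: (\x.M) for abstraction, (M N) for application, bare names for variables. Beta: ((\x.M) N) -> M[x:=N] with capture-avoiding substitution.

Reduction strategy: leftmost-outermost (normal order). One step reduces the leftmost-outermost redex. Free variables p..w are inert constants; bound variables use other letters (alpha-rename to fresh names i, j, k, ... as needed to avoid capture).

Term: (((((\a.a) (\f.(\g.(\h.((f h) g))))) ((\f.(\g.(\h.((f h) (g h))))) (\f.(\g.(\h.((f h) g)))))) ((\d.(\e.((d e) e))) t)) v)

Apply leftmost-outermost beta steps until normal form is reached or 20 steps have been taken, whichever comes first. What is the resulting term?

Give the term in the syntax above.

Answer: (\h.(((t h) h) (v (\e.((t e) e)))))

Derivation:
Step 0: (((((\a.a) (\f.(\g.(\h.((f h) g))))) ((\f.(\g.(\h.((f h) (g h))))) (\f.(\g.(\h.((f h) g)))))) ((\d.(\e.((d e) e))) t)) v)
Step 1: ((((\f.(\g.(\h.((f h) g)))) ((\f.(\g.(\h.((f h) (g h))))) (\f.(\g.(\h.((f h) g)))))) ((\d.(\e.((d e) e))) t)) v)
Step 2: (((\g.(\h.((((\f.(\g.(\h.((f h) (g h))))) (\f.(\g.(\h.((f h) g))))) h) g))) ((\d.(\e.((d e) e))) t)) v)
Step 3: ((\h.((((\f.(\g.(\h.((f h) (g h))))) (\f.(\g.(\h.((f h) g))))) h) ((\d.(\e.((d e) e))) t))) v)
Step 4: ((((\f.(\g.(\h.((f h) (g h))))) (\f.(\g.(\h.((f h) g))))) v) ((\d.(\e.((d e) e))) t))
Step 5: (((\g.(\h.(((\f.(\g.(\h.((f h) g)))) h) (g h)))) v) ((\d.(\e.((d e) e))) t))
Step 6: ((\h.(((\f.(\g.(\h.((f h) g)))) h) (v h))) ((\d.(\e.((d e) e))) t))
Step 7: (((\f.(\g.(\h.((f h) g)))) ((\d.(\e.((d e) e))) t)) (v ((\d.(\e.((d e) e))) t)))
Step 8: ((\g.(\h.((((\d.(\e.((d e) e))) t) h) g))) (v ((\d.(\e.((d e) e))) t)))
Step 9: (\h.((((\d.(\e.((d e) e))) t) h) (v ((\d.(\e.((d e) e))) t))))
Step 10: (\h.(((\e.((t e) e)) h) (v ((\d.(\e.((d e) e))) t))))
Step 11: (\h.(((t h) h) (v ((\d.(\e.((d e) e))) t))))
Step 12: (\h.(((t h) h) (v (\e.((t e) e)))))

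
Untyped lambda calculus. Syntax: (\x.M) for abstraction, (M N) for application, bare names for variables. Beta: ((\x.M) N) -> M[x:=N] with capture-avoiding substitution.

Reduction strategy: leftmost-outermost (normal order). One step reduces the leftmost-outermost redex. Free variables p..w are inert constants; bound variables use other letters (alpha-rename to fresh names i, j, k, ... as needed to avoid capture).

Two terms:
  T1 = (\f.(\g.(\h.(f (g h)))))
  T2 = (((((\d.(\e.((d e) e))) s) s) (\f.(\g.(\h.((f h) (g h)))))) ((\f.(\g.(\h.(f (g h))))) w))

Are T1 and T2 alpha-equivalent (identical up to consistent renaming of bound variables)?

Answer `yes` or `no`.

Answer: no

Derivation:
Term 1: (\f.(\g.(\h.(f (g h)))))
Term 2: (((((\d.(\e.((d e) e))) s) s) (\f.(\g.(\h.((f h) (g h)))))) ((\f.(\g.(\h.(f (g h))))) w))
Alpha-equivalence: compare structure up to binder renaming.
Result: False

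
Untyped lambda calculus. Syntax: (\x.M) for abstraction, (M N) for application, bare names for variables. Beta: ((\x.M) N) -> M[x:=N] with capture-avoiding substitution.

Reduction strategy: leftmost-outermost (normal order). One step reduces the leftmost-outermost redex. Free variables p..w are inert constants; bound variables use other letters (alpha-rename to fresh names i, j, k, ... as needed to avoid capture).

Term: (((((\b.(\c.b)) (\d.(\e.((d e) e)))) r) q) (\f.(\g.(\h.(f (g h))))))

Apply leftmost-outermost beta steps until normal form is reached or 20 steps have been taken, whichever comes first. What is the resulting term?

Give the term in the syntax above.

Step 0: (((((\b.(\c.b)) (\d.(\e.((d e) e)))) r) q) (\f.(\g.(\h.(f (g h))))))
Step 1: ((((\c.(\d.(\e.((d e) e)))) r) q) (\f.(\g.(\h.(f (g h))))))
Step 2: (((\d.(\e.((d e) e))) q) (\f.(\g.(\h.(f (g h))))))
Step 3: ((\e.((q e) e)) (\f.(\g.(\h.(f (g h))))))
Step 4: ((q (\f.(\g.(\h.(f (g h)))))) (\f.(\g.(\h.(f (g h))))))

Answer: ((q (\f.(\g.(\h.(f (g h)))))) (\f.(\g.(\h.(f (g h))))))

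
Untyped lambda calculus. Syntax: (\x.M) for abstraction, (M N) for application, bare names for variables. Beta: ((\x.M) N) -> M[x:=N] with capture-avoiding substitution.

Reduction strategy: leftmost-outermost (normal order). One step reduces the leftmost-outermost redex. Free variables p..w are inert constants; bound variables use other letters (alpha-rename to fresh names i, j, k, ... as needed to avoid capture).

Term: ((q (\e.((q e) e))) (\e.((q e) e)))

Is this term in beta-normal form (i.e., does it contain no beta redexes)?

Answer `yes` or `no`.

Answer: yes

Derivation:
Term: ((q (\e.((q e) e))) (\e.((q e) e)))
No beta redexes found.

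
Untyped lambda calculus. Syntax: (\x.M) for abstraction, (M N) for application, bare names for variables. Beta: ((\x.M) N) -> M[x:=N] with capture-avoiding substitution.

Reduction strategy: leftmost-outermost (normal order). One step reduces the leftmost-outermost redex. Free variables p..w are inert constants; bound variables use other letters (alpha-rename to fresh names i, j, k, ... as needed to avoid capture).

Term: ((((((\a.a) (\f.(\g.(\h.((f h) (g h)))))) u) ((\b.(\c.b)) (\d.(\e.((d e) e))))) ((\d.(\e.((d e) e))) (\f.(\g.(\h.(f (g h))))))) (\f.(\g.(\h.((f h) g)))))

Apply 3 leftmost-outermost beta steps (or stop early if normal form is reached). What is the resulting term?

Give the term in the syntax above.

Step 0: ((((((\a.a) (\f.(\g.(\h.((f h) (g h)))))) u) ((\b.(\c.b)) (\d.(\e.((d e) e))))) ((\d.(\e.((d e) e))) (\f.(\g.(\h.(f (g h))))))) (\f.(\g.(\h.((f h) g)))))
Step 1: (((((\f.(\g.(\h.((f h) (g h))))) u) ((\b.(\c.b)) (\d.(\e.((d e) e))))) ((\d.(\e.((d e) e))) (\f.(\g.(\h.(f (g h))))))) (\f.(\g.(\h.((f h) g)))))
Step 2: ((((\g.(\h.((u h) (g h)))) ((\b.(\c.b)) (\d.(\e.((d e) e))))) ((\d.(\e.((d e) e))) (\f.(\g.(\h.(f (g h))))))) (\f.(\g.(\h.((f h) g)))))
Step 3: (((\h.((u h) (((\b.(\c.b)) (\d.(\e.((d e) e)))) h))) ((\d.(\e.((d e) e))) (\f.(\g.(\h.(f (g h))))))) (\f.(\g.(\h.((f h) g)))))

Answer: (((\h.((u h) (((\b.(\c.b)) (\d.(\e.((d e) e)))) h))) ((\d.(\e.((d e) e))) (\f.(\g.(\h.(f (g h))))))) (\f.(\g.(\h.((f h) g)))))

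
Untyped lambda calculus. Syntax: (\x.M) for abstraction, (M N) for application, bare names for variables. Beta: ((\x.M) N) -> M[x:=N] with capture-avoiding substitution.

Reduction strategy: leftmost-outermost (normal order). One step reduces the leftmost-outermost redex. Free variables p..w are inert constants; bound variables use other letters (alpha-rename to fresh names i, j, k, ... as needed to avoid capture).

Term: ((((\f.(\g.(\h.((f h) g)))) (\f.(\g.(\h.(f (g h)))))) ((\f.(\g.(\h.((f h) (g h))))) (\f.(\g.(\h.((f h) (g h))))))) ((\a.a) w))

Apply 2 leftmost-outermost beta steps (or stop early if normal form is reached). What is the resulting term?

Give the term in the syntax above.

Step 0: ((((\f.(\g.(\h.((f h) g)))) (\f.(\g.(\h.(f (g h)))))) ((\f.(\g.(\h.((f h) (g h))))) (\f.(\g.(\h.((f h) (g h))))))) ((\a.a) w))
Step 1: (((\g.(\h.(((\f.(\g.(\h.(f (g h))))) h) g))) ((\f.(\g.(\h.((f h) (g h))))) (\f.(\g.(\h.((f h) (g h))))))) ((\a.a) w))
Step 2: ((\h.(((\f.(\g.(\h.(f (g h))))) h) ((\f.(\g.(\h.((f h) (g h))))) (\f.(\g.(\h.((f h) (g h)))))))) ((\a.a) w))

Answer: ((\h.(((\f.(\g.(\h.(f (g h))))) h) ((\f.(\g.(\h.((f h) (g h))))) (\f.(\g.(\h.((f h) (g h)))))))) ((\a.a) w))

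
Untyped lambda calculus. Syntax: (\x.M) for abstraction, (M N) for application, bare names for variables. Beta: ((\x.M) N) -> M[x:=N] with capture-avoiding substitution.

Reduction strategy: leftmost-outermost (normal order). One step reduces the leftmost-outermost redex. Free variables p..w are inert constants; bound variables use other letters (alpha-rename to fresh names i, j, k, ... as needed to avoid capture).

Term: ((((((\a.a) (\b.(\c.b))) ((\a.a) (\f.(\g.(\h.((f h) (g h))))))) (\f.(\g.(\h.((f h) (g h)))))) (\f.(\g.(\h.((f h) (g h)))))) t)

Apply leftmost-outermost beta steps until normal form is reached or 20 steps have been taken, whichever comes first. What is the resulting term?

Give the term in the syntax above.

Step 0: ((((((\a.a) (\b.(\c.b))) ((\a.a) (\f.(\g.(\h.((f h) (g h))))))) (\f.(\g.(\h.((f h) (g h)))))) (\f.(\g.(\h.((f h) (g h)))))) t)
Step 1: (((((\b.(\c.b)) ((\a.a) (\f.(\g.(\h.((f h) (g h))))))) (\f.(\g.(\h.((f h) (g h)))))) (\f.(\g.(\h.((f h) (g h)))))) t)
Step 2: ((((\c.((\a.a) (\f.(\g.(\h.((f h) (g h))))))) (\f.(\g.(\h.((f h) (g h)))))) (\f.(\g.(\h.((f h) (g h)))))) t)
Step 3: ((((\a.a) (\f.(\g.(\h.((f h) (g h)))))) (\f.(\g.(\h.((f h) (g h)))))) t)
Step 4: (((\f.(\g.(\h.((f h) (g h))))) (\f.(\g.(\h.((f h) (g h)))))) t)
Step 5: ((\g.(\h.(((\f.(\g.(\h.((f h) (g h))))) h) (g h)))) t)
Step 6: (\h.(((\f.(\g.(\h.((f h) (g h))))) h) (t h)))
Step 7: (\h.((\g.(\i.((h i) (g i)))) (t h)))
Step 8: (\h.(\i.((h i) ((t h) i))))

Answer: (\h.(\i.((h i) ((t h) i))))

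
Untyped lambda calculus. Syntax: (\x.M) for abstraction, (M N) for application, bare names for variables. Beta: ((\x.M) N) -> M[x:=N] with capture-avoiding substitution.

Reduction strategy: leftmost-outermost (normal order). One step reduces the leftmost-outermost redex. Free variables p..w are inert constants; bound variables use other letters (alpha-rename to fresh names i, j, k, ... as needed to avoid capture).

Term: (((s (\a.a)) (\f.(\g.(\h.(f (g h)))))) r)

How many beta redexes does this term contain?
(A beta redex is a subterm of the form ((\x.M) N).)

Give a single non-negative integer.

Answer: 0

Derivation:
Term: (((s (\a.a)) (\f.(\g.(\h.(f (g h)))))) r)
  (no redexes)
Total redexes: 0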